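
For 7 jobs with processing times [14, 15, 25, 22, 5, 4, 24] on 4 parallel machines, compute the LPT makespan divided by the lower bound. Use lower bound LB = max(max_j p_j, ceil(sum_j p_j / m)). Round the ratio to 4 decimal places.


LPT order: [25, 24, 22, 15, 14, 5, 4]
Machine loads after assignment: [25, 28, 27, 29]
LPT makespan = 29
Lower bound = max(max_job, ceil(total/4)) = max(25, 28) = 28
Ratio = 29 / 28 = 1.0357

1.0357


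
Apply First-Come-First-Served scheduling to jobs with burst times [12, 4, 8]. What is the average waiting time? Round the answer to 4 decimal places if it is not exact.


FCFS order (as given): [12, 4, 8]
Waiting times:
  Job 1: wait = 0
  Job 2: wait = 12
  Job 3: wait = 16
Sum of waiting times = 28
Average waiting time = 28/3 = 9.3333

9.3333


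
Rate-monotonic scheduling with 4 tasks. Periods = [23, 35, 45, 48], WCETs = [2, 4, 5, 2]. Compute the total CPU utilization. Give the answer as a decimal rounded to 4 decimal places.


Compute individual utilizations (exact fractions):
  Task 1: C/T = 2/23 (approx. 0.087)
  Task 2: C/T = 4/35 (approx. 0.1143)
  Task 3: C/T = 5/45 = 1/9 (approx. 0.1111)
  Task 4: C/T = 2/48 = 1/24 (approx. 0.0417)
Total utilization U = 2/23 + 4/35 + 1/9 + 1/24 = 20519/57960
Rounded to 4 decimal places: U = 0.3540
RM (Liu & Layland) bound for 4 tasks = 0.756828; compare with U = 20519/57960 (approx. 0.354020)
U <= bound, so schedulable by RM sufficient condition.

0.3540


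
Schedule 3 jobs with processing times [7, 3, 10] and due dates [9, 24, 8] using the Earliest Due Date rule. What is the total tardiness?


Sort by due date (EDD order): [(10, 8), (7, 9), (3, 24)]
Compute completion times and tardiness:
  Job 1: p=10, d=8, C=10, tardiness=max(0,10-8)=2
  Job 2: p=7, d=9, C=17, tardiness=max(0,17-9)=8
  Job 3: p=3, d=24, C=20, tardiness=max(0,20-24)=0
Total tardiness = 10

10


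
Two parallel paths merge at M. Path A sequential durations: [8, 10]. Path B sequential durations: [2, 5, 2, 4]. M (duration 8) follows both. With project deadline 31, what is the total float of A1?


Forward pass: ES(A1) = sum of predecessors on chain A = 0
EF = ES + duration = 0 + 8 = 8
Backward pass: LF(M) = deadline = 31; LS(M) = 31 - 8 = 23
LF(A1) = LS(M) - sum(successors on chain A) = 23 - 10 = 13
LS = LF - duration = 13 - 8 = 5
Total float = LS - ES = 5 - 0 = 5

5


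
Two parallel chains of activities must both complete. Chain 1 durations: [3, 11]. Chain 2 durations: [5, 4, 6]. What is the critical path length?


Path A total = 3 + 11 = 14
Path B total = 5 + 4 + 6 = 15
Critical path = longest path = max(14, 15) = 15

15


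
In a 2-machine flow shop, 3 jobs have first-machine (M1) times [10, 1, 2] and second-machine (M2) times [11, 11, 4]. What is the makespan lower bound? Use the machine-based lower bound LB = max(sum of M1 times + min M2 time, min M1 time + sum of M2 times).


LB1 = sum(M1 times) + min(M2 times) = 13 + 4 = 17
LB2 = min(M1 times) + sum(M2 times) = 1 + 26 = 27
Lower bound = max(LB1, LB2) = max(17, 27) = 27

27


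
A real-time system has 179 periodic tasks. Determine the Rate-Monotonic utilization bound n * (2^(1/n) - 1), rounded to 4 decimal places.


Compute 2^(1/179) = 1.0038798378
Subtract 1: 1.0038798378 - 1 = 0.0038798378
Multiply by n: 179 * 0.0038798378 = 0.6944909662
Round to 4 dp: 0.6945

0.6945


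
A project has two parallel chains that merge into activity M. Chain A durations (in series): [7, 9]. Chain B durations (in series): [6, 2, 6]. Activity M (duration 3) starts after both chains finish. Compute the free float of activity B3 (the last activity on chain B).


ES(B3) = sum of predecessors on chain B = 8
EF(B3) = ES + duration = 8 + 6 = 14
Successor of B3 is M. ES(M) = max(sum(A), sum(B)) = max(16, 14) = 16
Free float = ES(successor) - EF(current) = 16 - 14 = 2

2


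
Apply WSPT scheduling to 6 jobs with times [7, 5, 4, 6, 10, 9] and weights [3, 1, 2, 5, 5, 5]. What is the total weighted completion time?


Compute p/w ratios and sort ascending (WSPT): [(6, 5), (9, 5), (4, 2), (10, 5), (7, 3), (5, 1)]
Compute weighted completion times:
  Job (p=6,w=5): C=6, w*C=5*6=30
  Job (p=9,w=5): C=15, w*C=5*15=75
  Job (p=4,w=2): C=19, w*C=2*19=38
  Job (p=10,w=5): C=29, w*C=5*29=145
  Job (p=7,w=3): C=36, w*C=3*36=108
  Job (p=5,w=1): C=41, w*C=1*41=41
Total weighted completion time = 437

437


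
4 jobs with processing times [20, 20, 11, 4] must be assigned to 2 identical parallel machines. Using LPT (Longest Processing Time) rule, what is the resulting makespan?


Sort jobs in decreasing order (LPT): [20, 20, 11, 4]
Assign each job to the least loaded machine:
  Machine 1: jobs [20, 11], load = 31
  Machine 2: jobs [20, 4], load = 24
Makespan = max load = 31

31


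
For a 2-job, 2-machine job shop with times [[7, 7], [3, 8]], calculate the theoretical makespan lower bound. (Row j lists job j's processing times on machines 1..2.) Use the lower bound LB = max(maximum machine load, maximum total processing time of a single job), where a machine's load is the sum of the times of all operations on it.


Machine loads:
  Machine 1: 7 + 3 = 10
  Machine 2: 7 + 8 = 15
Max machine load = 15
Job totals:
  Job 1: 14
  Job 2: 11
Max job total = 14
Lower bound = max(15, 14) = 15

15


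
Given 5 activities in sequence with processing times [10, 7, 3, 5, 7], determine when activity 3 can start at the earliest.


Activity 3 starts after activities 1 through 2 complete.
Predecessor durations: [10, 7]
ES = 10 + 7 = 17

17


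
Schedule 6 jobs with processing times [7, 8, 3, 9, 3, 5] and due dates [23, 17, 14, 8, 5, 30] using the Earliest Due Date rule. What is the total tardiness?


Sort by due date (EDD order): [(3, 5), (9, 8), (3, 14), (8, 17), (7, 23), (5, 30)]
Compute completion times and tardiness:
  Job 1: p=3, d=5, C=3, tardiness=max(0,3-5)=0
  Job 2: p=9, d=8, C=12, tardiness=max(0,12-8)=4
  Job 3: p=3, d=14, C=15, tardiness=max(0,15-14)=1
  Job 4: p=8, d=17, C=23, tardiness=max(0,23-17)=6
  Job 5: p=7, d=23, C=30, tardiness=max(0,30-23)=7
  Job 6: p=5, d=30, C=35, tardiness=max(0,35-30)=5
Total tardiness = 23

23


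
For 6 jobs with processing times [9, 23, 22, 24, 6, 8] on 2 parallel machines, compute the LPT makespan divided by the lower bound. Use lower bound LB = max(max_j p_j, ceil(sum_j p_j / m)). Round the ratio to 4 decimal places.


LPT order: [24, 23, 22, 9, 8, 6]
Machine loads after assignment: [47, 45]
LPT makespan = 47
Lower bound = max(max_job, ceil(total/2)) = max(24, 46) = 46
Ratio = 47 / 46 = 1.0217

1.0217


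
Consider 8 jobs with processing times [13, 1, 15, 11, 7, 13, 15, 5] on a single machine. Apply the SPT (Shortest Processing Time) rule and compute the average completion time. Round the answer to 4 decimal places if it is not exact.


Sort jobs by processing time (SPT order): [1, 5, 7, 11, 13, 13, 15, 15]
Compute completion times sequentially:
  Job 1: processing = 1, completes at 1
  Job 2: processing = 5, completes at 6
  Job 3: processing = 7, completes at 13
  Job 4: processing = 11, completes at 24
  Job 5: processing = 13, completes at 37
  Job 6: processing = 13, completes at 50
  Job 7: processing = 15, completes at 65
  Job 8: processing = 15, completes at 80
Sum of completion times = 276
Average completion time = 276/8 = 34.5

34.5


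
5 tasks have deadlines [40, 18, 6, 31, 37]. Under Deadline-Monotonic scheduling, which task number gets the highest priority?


Sort tasks by relative deadline (ascending):
  Task 3: deadline = 6
  Task 2: deadline = 18
  Task 4: deadline = 31
  Task 5: deadline = 37
  Task 1: deadline = 40
Priority order (highest first): [3, 2, 4, 5, 1]
Highest priority task = 3

3


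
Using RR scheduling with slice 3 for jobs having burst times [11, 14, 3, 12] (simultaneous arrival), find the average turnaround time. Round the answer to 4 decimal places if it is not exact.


Time quantum = 3
Execution trace:
  J1 runs 3 units, time = 3
  J2 runs 3 units, time = 6
  J3 runs 3 units, time = 9
  J4 runs 3 units, time = 12
  J1 runs 3 units, time = 15
  J2 runs 3 units, time = 18
  J4 runs 3 units, time = 21
  J1 runs 3 units, time = 24
  J2 runs 3 units, time = 27
  J4 runs 3 units, time = 30
  J1 runs 2 units, time = 32
  J2 runs 3 units, time = 35
  J4 runs 3 units, time = 38
  J2 runs 2 units, time = 40
Finish times: [32, 40, 9, 38]
Average turnaround = 119/4 = 29.75

29.75


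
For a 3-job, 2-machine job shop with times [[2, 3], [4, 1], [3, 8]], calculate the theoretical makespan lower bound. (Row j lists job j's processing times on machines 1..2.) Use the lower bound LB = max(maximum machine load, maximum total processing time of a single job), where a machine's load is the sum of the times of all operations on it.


Machine loads:
  Machine 1: 2 + 4 + 3 = 9
  Machine 2: 3 + 1 + 8 = 12
Max machine load = 12
Job totals:
  Job 1: 5
  Job 2: 5
  Job 3: 11
Max job total = 11
Lower bound = max(12, 11) = 12

12


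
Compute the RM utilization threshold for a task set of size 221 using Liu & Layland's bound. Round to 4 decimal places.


Compute 2^(1/221) = 1.0031413363
Subtract 1: 1.0031413363 - 1 = 0.0031413363
Multiply by n: 221 * 0.0031413363 = 0.6942353223
Round to 4 dp: 0.6942

0.6942


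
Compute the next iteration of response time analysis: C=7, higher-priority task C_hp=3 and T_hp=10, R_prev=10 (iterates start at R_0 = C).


R_next = C + ceil(R_prev / T_hp) * C_hp
ceil(10 / 10) = ceil(1.0) = 1
Interference = 1 * 3 = 3
R_next = 7 + 3 = 10
R_next = R_prev, so the iteration has converged (response time = 10).

10


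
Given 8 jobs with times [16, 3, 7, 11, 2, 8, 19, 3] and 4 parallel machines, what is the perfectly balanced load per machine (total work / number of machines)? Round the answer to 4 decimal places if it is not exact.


Total processing time = 16 + 3 + 7 + 11 + 2 + 8 + 19 + 3 = 69
Number of machines = 4
Ideal balanced load = 69 / 4 = 17.25

17.25


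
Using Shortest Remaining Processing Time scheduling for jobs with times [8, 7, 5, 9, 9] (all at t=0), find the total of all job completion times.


Since all jobs arrive at t=0, SRPT equals SPT ordering.
SPT order: [5, 7, 8, 9, 9]
Completion times:
  Job 1: p=5, C=5
  Job 2: p=7, C=12
  Job 3: p=8, C=20
  Job 4: p=9, C=29
  Job 5: p=9, C=38
Total completion time = 5 + 12 + 20 + 29 + 38 = 104

104


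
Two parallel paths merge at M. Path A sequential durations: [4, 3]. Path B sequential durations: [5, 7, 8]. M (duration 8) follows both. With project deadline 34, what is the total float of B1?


Forward pass: ES(B1) = sum of predecessors on chain B = 0
EF = ES + duration = 0 + 5 = 5
Backward pass: LF(M) = deadline = 34; LS(M) = 34 - 8 = 26
LF(B1) = LS(M) - sum(successors on chain B) = 26 - 15 = 11
LS = LF - duration = 11 - 5 = 6
Total float = LS - ES = 6 - 0 = 6

6


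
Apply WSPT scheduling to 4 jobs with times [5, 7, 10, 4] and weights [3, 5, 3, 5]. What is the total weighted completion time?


Compute p/w ratios and sort ascending (WSPT): [(4, 5), (7, 5), (5, 3), (10, 3)]
Compute weighted completion times:
  Job (p=4,w=5): C=4, w*C=5*4=20
  Job (p=7,w=5): C=11, w*C=5*11=55
  Job (p=5,w=3): C=16, w*C=3*16=48
  Job (p=10,w=3): C=26, w*C=3*26=78
Total weighted completion time = 201

201


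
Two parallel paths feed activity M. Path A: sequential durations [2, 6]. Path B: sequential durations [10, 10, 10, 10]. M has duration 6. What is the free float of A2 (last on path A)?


ES(A2) = sum of predecessors on chain A = 2
EF(A2) = ES + duration = 2 + 6 = 8
Successor of A2 is M. ES(M) = max(sum(A), sum(B)) = max(8, 40) = 40
Free float = ES(successor) - EF(current) = 40 - 8 = 32

32


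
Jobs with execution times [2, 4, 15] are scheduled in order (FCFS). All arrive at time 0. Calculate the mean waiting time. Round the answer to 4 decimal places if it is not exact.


FCFS order (as given): [2, 4, 15]
Waiting times:
  Job 1: wait = 0
  Job 2: wait = 2
  Job 3: wait = 6
Sum of waiting times = 8
Average waiting time = 8/3 = 2.6667

2.6667


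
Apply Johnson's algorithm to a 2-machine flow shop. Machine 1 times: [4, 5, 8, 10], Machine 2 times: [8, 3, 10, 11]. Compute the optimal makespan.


Apply Johnson's rule:
  Group 1 (a <= b): [(1, 4, 8), (3, 8, 10), (4, 10, 11)]
  Group 2 (a > b): [(2, 5, 3)]
Optimal job order: [1, 3, 4, 2]
Schedule:
  Job 1: M1 done at 4, M2 done at 12
  Job 3: M1 done at 12, M2 done at 22
  Job 4: M1 done at 22, M2 done at 33
  Job 2: M1 done at 27, M2 done at 36
Makespan = 36

36


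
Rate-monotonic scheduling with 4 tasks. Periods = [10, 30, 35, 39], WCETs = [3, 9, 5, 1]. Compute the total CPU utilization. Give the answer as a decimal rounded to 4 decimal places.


Compute individual utilizations (exact fractions):
  Task 1: C/T = 3/10 (approx. 0.3)
  Task 2: C/T = 9/30 = 3/10 (approx. 0.3)
  Task 3: C/T = 5/35 = 1/7 (approx. 0.1429)
  Task 4: C/T = 1/39 (approx. 0.0256)
Total utilization U = 3/10 + 3/10 + 1/7 + 1/39 = 1049/1365
Rounded to 4 decimal places: U = 0.7685
RM (Liu & Layland) bound for 4 tasks = 0.756828; compare with U = 1049/1365 (approx. 0.768498)
bound < U <= 1, so the RM sufficient condition is not met (inconclusive; an exact test such as response-time analysis is needed).

0.7685


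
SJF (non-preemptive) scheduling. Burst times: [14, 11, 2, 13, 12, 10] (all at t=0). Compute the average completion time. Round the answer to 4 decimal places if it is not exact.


SJF order (ascending): [2, 10, 11, 12, 13, 14]
Completion times:
  Job 1: burst=2, C=2
  Job 2: burst=10, C=12
  Job 3: burst=11, C=23
  Job 4: burst=12, C=35
  Job 5: burst=13, C=48
  Job 6: burst=14, C=62
Average completion = 182/6 = 30.3333

30.3333


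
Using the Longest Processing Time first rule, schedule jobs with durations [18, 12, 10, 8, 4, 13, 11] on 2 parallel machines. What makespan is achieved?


Sort jobs in decreasing order (LPT): [18, 13, 12, 11, 10, 8, 4]
Assign each job to the least loaded machine:
  Machine 1: jobs [18, 11, 8], load = 37
  Machine 2: jobs [13, 12, 10, 4], load = 39
Makespan = max load = 39

39


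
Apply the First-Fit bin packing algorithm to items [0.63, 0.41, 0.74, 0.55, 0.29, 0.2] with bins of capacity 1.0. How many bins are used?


Place items sequentially using First-Fit:
  Item 0.63 -> new Bin 1
  Item 0.41 -> new Bin 2
  Item 0.74 -> new Bin 3
  Item 0.55 -> Bin 2 (now 0.96)
  Item 0.29 -> Bin 1 (now 0.92)
  Item 0.2 -> Bin 3 (now 0.94)
Total bins used = 3

3


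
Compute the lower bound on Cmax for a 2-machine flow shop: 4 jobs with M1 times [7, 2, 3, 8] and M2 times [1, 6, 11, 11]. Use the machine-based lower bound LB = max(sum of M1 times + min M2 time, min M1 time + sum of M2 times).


LB1 = sum(M1 times) + min(M2 times) = 20 + 1 = 21
LB2 = min(M1 times) + sum(M2 times) = 2 + 29 = 31
Lower bound = max(LB1, LB2) = max(21, 31) = 31

31


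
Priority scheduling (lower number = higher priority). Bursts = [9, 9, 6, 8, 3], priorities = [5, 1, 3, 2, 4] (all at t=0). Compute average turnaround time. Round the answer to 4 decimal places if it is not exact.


Sort by priority (ascending = highest first):
Order: [(1, 9), (2, 8), (3, 6), (4, 3), (5, 9)]
Completion times:
  Priority 1, burst=9, C=9
  Priority 2, burst=8, C=17
  Priority 3, burst=6, C=23
  Priority 4, burst=3, C=26
  Priority 5, burst=9, C=35
Average turnaround = 110/5 = 22.0

22.0


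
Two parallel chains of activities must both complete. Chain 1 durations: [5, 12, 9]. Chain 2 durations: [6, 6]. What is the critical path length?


Path A total = 5 + 12 + 9 = 26
Path B total = 6 + 6 = 12
Critical path = longest path = max(26, 12) = 26

26


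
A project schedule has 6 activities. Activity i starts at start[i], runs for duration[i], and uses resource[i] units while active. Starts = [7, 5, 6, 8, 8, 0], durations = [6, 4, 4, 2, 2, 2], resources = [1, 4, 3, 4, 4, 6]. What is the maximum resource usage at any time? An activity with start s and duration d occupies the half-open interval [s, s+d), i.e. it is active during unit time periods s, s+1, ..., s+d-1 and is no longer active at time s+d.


Each activity i is active on [start_i, start_i + duration_i).
Compute total resource usage per time slot:
  t=0: active resources = [6], total = 6
  t=1: active resources = [6], total = 6
  t=2: active resources = [], total = 0
  t=3: active resources = [], total = 0
  t=4: active resources = [], total = 0
  t=5: active resources = [4], total = 4
  t=6: active resources = [4, 3], total = 7
  t=7: active resources = [1, 4, 3], total = 8
  t=8: active resources = [1, 4, 3, 4, 4], total = 16
  t=9: active resources = [1, 3, 4, 4], total = 12
  t=10: active resources = [1], total = 1
  t=11: active resources = [1], total = 1
  t=12: active resources = [1], total = 1
Peak resource demand = 16

16


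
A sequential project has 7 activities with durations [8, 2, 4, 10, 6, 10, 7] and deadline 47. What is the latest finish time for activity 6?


LF(activity 6) = deadline - sum of successor durations
Successors: activities 7 through 7 with durations [7]
Sum of successor durations = 7
LF = 47 - 7 = 40

40


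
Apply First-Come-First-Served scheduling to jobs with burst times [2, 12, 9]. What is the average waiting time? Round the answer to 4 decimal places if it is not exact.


FCFS order (as given): [2, 12, 9]
Waiting times:
  Job 1: wait = 0
  Job 2: wait = 2
  Job 3: wait = 14
Sum of waiting times = 16
Average waiting time = 16/3 = 5.3333

5.3333


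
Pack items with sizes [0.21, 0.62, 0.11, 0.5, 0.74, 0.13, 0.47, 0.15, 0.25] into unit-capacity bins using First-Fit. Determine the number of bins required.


Place items sequentially using First-Fit:
  Item 0.21 -> new Bin 1
  Item 0.62 -> Bin 1 (now 0.83)
  Item 0.11 -> Bin 1 (now 0.94)
  Item 0.5 -> new Bin 2
  Item 0.74 -> new Bin 3
  Item 0.13 -> Bin 2 (now 0.63)
  Item 0.47 -> new Bin 4
  Item 0.15 -> Bin 2 (now 0.78)
  Item 0.25 -> Bin 3 (now 0.99)
Total bins used = 4

4


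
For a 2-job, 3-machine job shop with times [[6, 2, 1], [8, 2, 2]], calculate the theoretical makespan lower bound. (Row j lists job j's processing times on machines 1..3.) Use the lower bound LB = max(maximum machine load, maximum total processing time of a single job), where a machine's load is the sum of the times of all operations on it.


Machine loads:
  Machine 1: 6 + 8 = 14
  Machine 2: 2 + 2 = 4
  Machine 3: 1 + 2 = 3
Max machine load = 14
Job totals:
  Job 1: 9
  Job 2: 12
Max job total = 12
Lower bound = max(14, 12) = 14

14


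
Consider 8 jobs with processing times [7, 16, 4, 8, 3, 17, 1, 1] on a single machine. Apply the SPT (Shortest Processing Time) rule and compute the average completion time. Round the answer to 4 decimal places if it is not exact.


Sort jobs by processing time (SPT order): [1, 1, 3, 4, 7, 8, 16, 17]
Compute completion times sequentially:
  Job 1: processing = 1, completes at 1
  Job 2: processing = 1, completes at 2
  Job 3: processing = 3, completes at 5
  Job 4: processing = 4, completes at 9
  Job 5: processing = 7, completes at 16
  Job 6: processing = 8, completes at 24
  Job 7: processing = 16, completes at 40
  Job 8: processing = 17, completes at 57
Sum of completion times = 154
Average completion time = 154/8 = 19.25

19.25


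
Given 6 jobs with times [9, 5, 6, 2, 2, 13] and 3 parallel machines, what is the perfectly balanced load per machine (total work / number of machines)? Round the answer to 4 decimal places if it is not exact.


Total processing time = 9 + 5 + 6 + 2 + 2 + 13 = 37
Number of machines = 3
Ideal balanced load = 37 / 3 = 12.3333

12.3333


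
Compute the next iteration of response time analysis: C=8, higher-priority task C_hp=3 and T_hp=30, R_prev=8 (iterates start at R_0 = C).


R_next = C + ceil(R_prev / T_hp) * C_hp
ceil(8 / 30) = ceil(0.2667) = 1
Interference = 1 * 3 = 3
R_next = 8 + 3 = 11

11


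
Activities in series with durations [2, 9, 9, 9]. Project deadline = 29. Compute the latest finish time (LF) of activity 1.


LF(activity 1) = deadline - sum of successor durations
Successors: activities 2 through 4 with durations [9, 9, 9]
Sum of successor durations = 27
LF = 29 - 27 = 2

2


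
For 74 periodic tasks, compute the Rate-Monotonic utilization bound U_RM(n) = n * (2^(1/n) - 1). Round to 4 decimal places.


Compute 2^(1/74) = 1.0094108601
Subtract 1: 1.0094108601 - 1 = 0.0094108601
Multiply by n: 74 * 0.0094108601 = 0.6964036474
Round to 4 dp: 0.6964

0.6964


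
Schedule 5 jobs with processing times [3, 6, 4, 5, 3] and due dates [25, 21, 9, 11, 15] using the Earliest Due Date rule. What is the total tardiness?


Sort by due date (EDD order): [(4, 9), (5, 11), (3, 15), (6, 21), (3, 25)]
Compute completion times and tardiness:
  Job 1: p=4, d=9, C=4, tardiness=max(0,4-9)=0
  Job 2: p=5, d=11, C=9, tardiness=max(0,9-11)=0
  Job 3: p=3, d=15, C=12, tardiness=max(0,12-15)=0
  Job 4: p=6, d=21, C=18, tardiness=max(0,18-21)=0
  Job 5: p=3, d=25, C=21, tardiness=max(0,21-25)=0
Total tardiness = 0

0


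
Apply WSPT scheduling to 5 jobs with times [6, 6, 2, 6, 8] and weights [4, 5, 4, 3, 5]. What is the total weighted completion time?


Compute p/w ratios and sort ascending (WSPT): [(2, 4), (6, 5), (6, 4), (8, 5), (6, 3)]
Compute weighted completion times:
  Job (p=2,w=4): C=2, w*C=4*2=8
  Job (p=6,w=5): C=8, w*C=5*8=40
  Job (p=6,w=4): C=14, w*C=4*14=56
  Job (p=8,w=5): C=22, w*C=5*22=110
  Job (p=6,w=3): C=28, w*C=3*28=84
Total weighted completion time = 298

298


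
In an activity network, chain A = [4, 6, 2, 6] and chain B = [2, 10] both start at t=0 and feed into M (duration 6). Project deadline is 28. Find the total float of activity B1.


Forward pass: ES(B1) = sum of predecessors on chain B = 0
EF = ES + duration = 0 + 2 = 2
Backward pass: LF(M) = deadline = 28; LS(M) = 28 - 6 = 22
LF(B1) = LS(M) - sum(successors on chain B) = 22 - 10 = 12
LS = LF - duration = 12 - 2 = 10
Total float = LS - ES = 10 - 0 = 10

10


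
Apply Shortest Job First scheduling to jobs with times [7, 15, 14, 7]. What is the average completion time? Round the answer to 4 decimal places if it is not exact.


SJF order (ascending): [7, 7, 14, 15]
Completion times:
  Job 1: burst=7, C=7
  Job 2: burst=7, C=14
  Job 3: burst=14, C=28
  Job 4: burst=15, C=43
Average completion = 92/4 = 23.0

23.0


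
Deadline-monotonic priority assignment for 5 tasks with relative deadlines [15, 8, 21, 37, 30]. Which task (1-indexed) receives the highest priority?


Sort tasks by relative deadline (ascending):
  Task 2: deadline = 8
  Task 1: deadline = 15
  Task 3: deadline = 21
  Task 5: deadline = 30
  Task 4: deadline = 37
Priority order (highest first): [2, 1, 3, 5, 4]
Highest priority task = 2

2


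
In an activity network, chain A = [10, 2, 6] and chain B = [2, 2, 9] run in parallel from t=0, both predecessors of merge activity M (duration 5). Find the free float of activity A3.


ES(A3) = sum of predecessors on chain A = 12
EF(A3) = ES + duration = 12 + 6 = 18
Successor of A3 is M. ES(M) = max(sum(A), sum(B)) = max(18, 13) = 18
Free float = ES(successor) - EF(current) = 18 - 18 = 0

0


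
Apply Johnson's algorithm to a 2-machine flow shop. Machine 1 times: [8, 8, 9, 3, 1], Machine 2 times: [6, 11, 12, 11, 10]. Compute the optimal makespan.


Apply Johnson's rule:
  Group 1 (a <= b): [(5, 1, 10), (4, 3, 11), (2, 8, 11), (3, 9, 12)]
  Group 2 (a > b): [(1, 8, 6)]
Optimal job order: [5, 4, 2, 3, 1]
Schedule:
  Job 5: M1 done at 1, M2 done at 11
  Job 4: M1 done at 4, M2 done at 22
  Job 2: M1 done at 12, M2 done at 33
  Job 3: M1 done at 21, M2 done at 45
  Job 1: M1 done at 29, M2 done at 51
Makespan = 51

51


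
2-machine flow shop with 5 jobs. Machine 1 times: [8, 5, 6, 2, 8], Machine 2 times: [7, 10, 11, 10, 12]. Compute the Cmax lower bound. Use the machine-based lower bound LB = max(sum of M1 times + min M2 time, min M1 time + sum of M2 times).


LB1 = sum(M1 times) + min(M2 times) = 29 + 7 = 36
LB2 = min(M1 times) + sum(M2 times) = 2 + 50 = 52
Lower bound = max(LB1, LB2) = max(36, 52) = 52

52


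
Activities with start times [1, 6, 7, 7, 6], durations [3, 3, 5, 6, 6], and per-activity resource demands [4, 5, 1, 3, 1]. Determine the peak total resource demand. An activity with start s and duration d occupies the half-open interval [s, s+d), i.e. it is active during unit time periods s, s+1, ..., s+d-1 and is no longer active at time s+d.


Each activity i is active on [start_i, start_i + duration_i).
Compute total resource usage per time slot:
  t=0: active resources = [], total = 0
  t=1: active resources = [4], total = 4
  t=2: active resources = [4], total = 4
  t=3: active resources = [4], total = 4
  t=4: active resources = [], total = 0
  t=5: active resources = [], total = 0
  t=6: active resources = [5, 1], total = 6
  t=7: active resources = [5, 1, 3, 1], total = 10
  t=8: active resources = [5, 1, 3, 1], total = 10
  t=9: active resources = [1, 3, 1], total = 5
  t=10: active resources = [1, 3, 1], total = 5
  t=11: active resources = [1, 3, 1], total = 5
  t=12: active resources = [3], total = 3
Peak resource demand = 10

10


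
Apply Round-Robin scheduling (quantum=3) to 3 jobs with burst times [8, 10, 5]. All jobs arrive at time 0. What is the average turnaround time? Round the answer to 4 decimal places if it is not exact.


Time quantum = 3
Execution trace:
  J1 runs 3 units, time = 3
  J2 runs 3 units, time = 6
  J3 runs 3 units, time = 9
  J1 runs 3 units, time = 12
  J2 runs 3 units, time = 15
  J3 runs 2 units, time = 17
  J1 runs 2 units, time = 19
  J2 runs 3 units, time = 22
  J2 runs 1 units, time = 23
Finish times: [19, 23, 17]
Average turnaround = 59/3 = 19.6667

19.6667


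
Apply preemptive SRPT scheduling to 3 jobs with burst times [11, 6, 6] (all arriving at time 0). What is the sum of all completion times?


Since all jobs arrive at t=0, SRPT equals SPT ordering.
SPT order: [6, 6, 11]
Completion times:
  Job 1: p=6, C=6
  Job 2: p=6, C=12
  Job 3: p=11, C=23
Total completion time = 6 + 12 + 23 = 41

41


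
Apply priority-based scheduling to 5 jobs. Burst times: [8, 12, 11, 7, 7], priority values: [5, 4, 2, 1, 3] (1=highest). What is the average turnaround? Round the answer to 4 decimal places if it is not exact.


Sort by priority (ascending = highest first):
Order: [(1, 7), (2, 11), (3, 7), (4, 12), (5, 8)]
Completion times:
  Priority 1, burst=7, C=7
  Priority 2, burst=11, C=18
  Priority 3, burst=7, C=25
  Priority 4, burst=12, C=37
  Priority 5, burst=8, C=45
Average turnaround = 132/5 = 26.4

26.4


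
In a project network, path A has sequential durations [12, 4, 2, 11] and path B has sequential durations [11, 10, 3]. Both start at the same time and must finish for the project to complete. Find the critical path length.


Path A total = 12 + 4 + 2 + 11 = 29
Path B total = 11 + 10 + 3 = 24
Critical path = longest path = max(29, 24) = 29

29


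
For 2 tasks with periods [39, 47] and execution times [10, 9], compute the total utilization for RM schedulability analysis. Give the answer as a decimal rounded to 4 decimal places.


Compute individual utilizations (exact fractions):
  Task 1: C/T = 10/39 (approx. 0.2564)
  Task 2: C/T = 9/47 (approx. 0.1915)
Total utilization U = 10/39 + 9/47 = 821/1833
Rounded to 4 decimal places: U = 0.4479
RM (Liu & Layland) bound for 2 tasks = 0.828427; compare with U = 821/1833 (approx. 0.447900)
U <= bound, so schedulable by RM sufficient condition.

0.4479


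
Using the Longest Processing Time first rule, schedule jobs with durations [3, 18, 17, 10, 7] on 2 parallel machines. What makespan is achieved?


Sort jobs in decreasing order (LPT): [18, 17, 10, 7, 3]
Assign each job to the least loaded machine:
  Machine 1: jobs [18, 7, 3], load = 28
  Machine 2: jobs [17, 10], load = 27
Makespan = max load = 28

28


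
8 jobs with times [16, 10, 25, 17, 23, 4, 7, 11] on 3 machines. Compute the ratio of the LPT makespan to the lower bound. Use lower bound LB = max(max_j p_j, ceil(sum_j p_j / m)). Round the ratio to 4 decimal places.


LPT order: [25, 23, 17, 16, 11, 10, 7, 4]
Machine loads after assignment: [35, 38, 40]
LPT makespan = 40
Lower bound = max(max_job, ceil(total/3)) = max(25, 38) = 38
Ratio = 40 / 38 = 1.0526

1.0526


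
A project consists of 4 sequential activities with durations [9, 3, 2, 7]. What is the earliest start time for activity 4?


Activity 4 starts after activities 1 through 3 complete.
Predecessor durations: [9, 3, 2]
ES = 9 + 3 + 2 = 14

14


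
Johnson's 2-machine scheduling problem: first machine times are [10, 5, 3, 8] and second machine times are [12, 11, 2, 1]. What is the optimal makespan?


Apply Johnson's rule:
  Group 1 (a <= b): [(2, 5, 11), (1, 10, 12)]
  Group 2 (a > b): [(3, 3, 2), (4, 8, 1)]
Optimal job order: [2, 1, 3, 4]
Schedule:
  Job 2: M1 done at 5, M2 done at 16
  Job 1: M1 done at 15, M2 done at 28
  Job 3: M1 done at 18, M2 done at 30
  Job 4: M1 done at 26, M2 done at 31
Makespan = 31

31


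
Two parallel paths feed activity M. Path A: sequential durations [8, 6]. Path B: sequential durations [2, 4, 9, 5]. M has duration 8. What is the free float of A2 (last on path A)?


ES(A2) = sum of predecessors on chain A = 8
EF(A2) = ES + duration = 8 + 6 = 14
Successor of A2 is M. ES(M) = max(sum(A), sum(B)) = max(14, 20) = 20
Free float = ES(successor) - EF(current) = 20 - 14 = 6

6


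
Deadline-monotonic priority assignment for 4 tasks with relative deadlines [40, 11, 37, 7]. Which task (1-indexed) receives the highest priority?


Sort tasks by relative deadline (ascending):
  Task 4: deadline = 7
  Task 2: deadline = 11
  Task 3: deadline = 37
  Task 1: deadline = 40
Priority order (highest first): [4, 2, 3, 1]
Highest priority task = 4

4


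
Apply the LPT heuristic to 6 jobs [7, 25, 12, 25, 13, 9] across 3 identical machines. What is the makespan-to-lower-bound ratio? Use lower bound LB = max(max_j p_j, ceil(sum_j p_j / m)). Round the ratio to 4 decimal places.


LPT order: [25, 25, 13, 12, 9, 7]
Machine loads after assignment: [34, 32, 25]
LPT makespan = 34
Lower bound = max(max_job, ceil(total/3)) = max(25, 31) = 31
Ratio = 34 / 31 = 1.0968

1.0968


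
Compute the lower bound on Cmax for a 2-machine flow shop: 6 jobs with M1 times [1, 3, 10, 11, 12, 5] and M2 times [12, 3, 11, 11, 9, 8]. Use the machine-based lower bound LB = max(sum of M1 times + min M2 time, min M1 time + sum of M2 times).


LB1 = sum(M1 times) + min(M2 times) = 42 + 3 = 45
LB2 = min(M1 times) + sum(M2 times) = 1 + 54 = 55
Lower bound = max(LB1, LB2) = max(45, 55) = 55

55


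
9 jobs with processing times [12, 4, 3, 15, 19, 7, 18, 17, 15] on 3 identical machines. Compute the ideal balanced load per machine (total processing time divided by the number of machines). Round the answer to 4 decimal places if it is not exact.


Total processing time = 12 + 4 + 3 + 15 + 19 + 7 + 18 + 17 + 15 = 110
Number of machines = 3
Ideal balanced load = 110 / 3 = 36.6667

36.6667


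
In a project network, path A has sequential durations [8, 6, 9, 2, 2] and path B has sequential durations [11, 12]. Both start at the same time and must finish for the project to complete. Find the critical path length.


Path A total = 8 + 6 + 9 + 2 + 2 = 27
Path B total = 11 + 12 = 23
Critical path = longest path = max(27, 23) = 27

27


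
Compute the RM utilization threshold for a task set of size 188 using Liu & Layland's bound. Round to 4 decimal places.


Compute 2^(1/188) = 1.0036937583
Subtract 1: 1.0036937583 - 1 = 0.0036937583
Multiply by n: 188 * 0.0036937583 = 0.6944265604
Round to 4 dp: 0.6944

0.6944


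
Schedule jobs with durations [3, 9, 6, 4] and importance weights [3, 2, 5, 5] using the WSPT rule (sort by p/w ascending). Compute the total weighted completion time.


Compute p/w ratios and sort ascending (WSPT): [(4, 5), (3, 3), (6, 5), (9, 2)]
Compute weighted completion times:
  Job (p=4,w=5): C=4, w*C=5*4=20
  Job (p=3,w=3): C=7, w*C=3*7=21
  Job (p=6,w=5): C=13, w*C=5*13=65
  Job (p=9,w=2): C=22, w*C=2*22=44
Total weighted completion time = 150

150


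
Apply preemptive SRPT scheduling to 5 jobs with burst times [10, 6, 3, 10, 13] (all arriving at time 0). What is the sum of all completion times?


Since all jobs arrive at t=0, SRPT equals SPT ordering.
SPT order: [3, 6, 10, 10, 13]
Completion times:
  Job 1: p=3, C=3
  Job 2: p=6, C=9
  Job 3: p=10, C=19
  Job 4: p=10, C=29
  Job 5: p=13, C=42
Total completion time = 3 + 9 + 19 + 29 + 42 = 102

102


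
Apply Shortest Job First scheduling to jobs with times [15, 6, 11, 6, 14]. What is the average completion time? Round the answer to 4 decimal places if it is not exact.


SJF order (ascending): [6, 6, 11, 14, 15]
Completion times:
  Job 1: burst=6, C=6
  Job 2: burst=6, C=12
  Job 3: burst=11, C=23
  Job 4: burst=14, C=37
  Job 5: burst=15, C=52
Average completion = 130/5 = 26.0

26.0


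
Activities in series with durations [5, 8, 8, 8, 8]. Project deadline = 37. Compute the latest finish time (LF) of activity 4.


LF(activity 4) = deadline - sum of successor durations
Successors: activities 5 through 5 with durations [8]
Sum of successor durations = 8
LF = 37 - 8 = 29

29


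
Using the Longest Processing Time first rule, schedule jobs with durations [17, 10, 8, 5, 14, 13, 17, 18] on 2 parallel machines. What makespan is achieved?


Sort jobs in decreasing order (LPT): [18, 17, 17, 14, 13, 10, 8, 5]
Assign each job to the least loaded machine:
  Machine 1: jobs [18, 14, 13, 5], load = 50
  Machine 2: jobs [17, 17, 10, 8], load = 52
Makespan = max load = 52

52


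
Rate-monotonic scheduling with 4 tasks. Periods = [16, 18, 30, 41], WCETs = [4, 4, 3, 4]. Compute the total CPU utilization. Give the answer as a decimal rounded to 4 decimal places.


Compute individual utilizations (exact fractions):
  Task 1: C/T = 4/16 = 1/4 (approx. 0.25)
  Task 2: C/T = 4/18 = 2/9 (approx. 0.2222)
  Task 3: C/T = 3/30 = 1/10 (approx. 0.1)
  Task 4: C/T = 4/41 (approx. 0.0976)
Total utilization U = 1/4 + 2/9 + 1/10 + 4/41 = 4943/7380
Rounded to 4 decimal places: U = 0.6698
RM (Liu & Layland) bound for 4 tasks = 0.756828; compare with U = 4943/7380 (approx. 0.669783)
U <= bound, so schedulable by RM sufficient condition.

0.6698


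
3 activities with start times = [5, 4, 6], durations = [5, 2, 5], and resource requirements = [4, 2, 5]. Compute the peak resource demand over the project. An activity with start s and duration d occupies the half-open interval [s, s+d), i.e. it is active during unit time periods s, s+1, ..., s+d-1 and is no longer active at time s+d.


Each activity i is active on [start_i, start_i + duration_i).
Compute total resource usage per time slot:
  t=0: active resources = [], total = 0
  t=1: active resources = [], total = 0
  t=2: active resources = [], total = 0
  t=3: active resources = [], total = 0
  t=4: active resources = [2], total = 2
  t=5: active resources = [4, 2], total = 6
  t=6: active resources = [4, 5], total = 9
  t=7: active resources = [4, 5], total = 9
  t=8: active resources = [4, 5], total = 9
  t=9: active resources = [4, 5], total = 9
  t=10: active resources = [5], total = 5
Peak resource demand = 9

9


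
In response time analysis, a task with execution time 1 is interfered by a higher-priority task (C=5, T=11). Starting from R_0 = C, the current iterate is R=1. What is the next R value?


R_next = C + ceil(R_prev / T_hp) * C_hp
ceil(1 / 11) = ceil(0.0909) = 1
Interference = 1 * 5 = 5
R_next = 1 + 5 = 6

6


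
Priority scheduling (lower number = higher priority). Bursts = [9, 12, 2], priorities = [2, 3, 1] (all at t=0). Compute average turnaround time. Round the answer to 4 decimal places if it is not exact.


Sort by priority (ascending = highest first):
Order: [(1, 2), (2, 9), (3, 12)]
Completion times:
  Priority 1, burst=2, C=2
  Priority 2, burst=9, C=11
  Priority 3, burst=12, C=23
Average turnaround = 36/3 = 12.0

12.0


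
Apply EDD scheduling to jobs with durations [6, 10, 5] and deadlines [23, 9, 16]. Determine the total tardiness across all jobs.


Sort by due date (EDD order): [(10, 9), (5, 16), (6, 23)]
Compute completion times and tardiness:
  Job 1: p=10, d=9, C=10, tardiness=max(0,10-9)=1
  Job 2: p=5, d=16, C=15, tardiness=max(0,15-16)=0
  Job 3: p=6, d=23, C=21, tardiness=max(0,21-23)=0
Total tardiness = 1

1


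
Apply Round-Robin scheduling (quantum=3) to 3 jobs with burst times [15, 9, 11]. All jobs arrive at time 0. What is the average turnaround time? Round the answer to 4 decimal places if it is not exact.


Time quantum = 3
Execution trace:
  J1 runs 3 units, time = 3
  J2 runs 3 units, time = 6
  J3 runs 3 units, time = 9
  J1 runs 3 units, time = 12
  J2 runs 3 units, time = 15
  J3 runs 3 units, time = 18
  J1 runs 3 units, time = 21
  J2 runs 3 units, time = 24
  J3 runs 3 units, time = 27
  J1 runs 3 units, time = 30
  J3 runs 2 units, time = 32
  J1 runs 3 units, time = 35
Finish times: [35, 24, 32]
Average turnaround = 91/3 = 30.3333

30.3333


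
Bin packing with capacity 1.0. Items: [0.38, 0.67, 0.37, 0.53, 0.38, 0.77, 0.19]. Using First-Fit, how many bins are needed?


Place items sequentially using First-Fit:
  Item 0.38 -> new Bin 1
  Item 0.67 -> new Bin 2
  Item 0.37 -> Bin 1 (now 0.75)
  Item 0.53 -> new Bin 3
  Item 0.38 -> Bin 3 (now 0.91)
  Item 0.77 -> new Bin 4
  Item 0.19 -> Bin 1 (now 0.94)
Total bins used = 4

4


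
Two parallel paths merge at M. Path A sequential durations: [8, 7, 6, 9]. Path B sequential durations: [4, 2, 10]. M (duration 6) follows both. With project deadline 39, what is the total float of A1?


Forward pass: ES(A1) = sum of predecessors on chain A = 0
EF = ES + duration = 0 + 8 = 8
Backward pass: LF(M) = deadline = 39; LS(M) = 39 - 6 = 33
LF(A1) = LS(M) - sum(successors on chain A) = 33 - 22 = 11
LS = LF - duration = 11 - 8 = 3
Total float = LS - ES = 3 - 0 = 3

3


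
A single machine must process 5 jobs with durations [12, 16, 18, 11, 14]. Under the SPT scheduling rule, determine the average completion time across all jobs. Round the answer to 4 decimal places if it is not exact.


Sort jobs by processing time (SPT order): [11, 12, 14, 16, 18]
Compute completion times sequentially:
  Job 1: processing = 11, completes at 11
  Job 2: processing = 12, completes at 23
  Job 3: processing = 14, completes at 37
  Job 4: processing = 16, completes at 53
  Job 5: processing = 18, completes at 71
Sum of completion times = 195
Average completion time = 195/5 = 39.0

39.0


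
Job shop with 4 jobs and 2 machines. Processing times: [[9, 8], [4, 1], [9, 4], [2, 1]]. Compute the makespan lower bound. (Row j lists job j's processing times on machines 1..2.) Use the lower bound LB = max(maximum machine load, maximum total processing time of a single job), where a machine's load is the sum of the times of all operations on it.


Machine loads:
  Machine 1: 9 + 4 + 9 + 2 = 24
  Machine 2: 8 + 1 + 4 + 1 = 14
Max machine load = 24
Job totals:
  Job 1: 17
  Job 2: 5
  Job 3: 13
  Job 4: 3
Max job total = 17
Lower bound = max(24, 17) = 24

24


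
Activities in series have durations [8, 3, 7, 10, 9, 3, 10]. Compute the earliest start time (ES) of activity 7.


Activity 7 starts after activities 1 through 6 complete.
Predecessor durations: [8, 3, 7, 10, 9, 3]
ES = 8 + 3 + 7 + 10 + 9 + 3 = 40

40


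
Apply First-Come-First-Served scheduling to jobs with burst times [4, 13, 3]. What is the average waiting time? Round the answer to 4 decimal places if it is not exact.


FCFS order (as given): [4, 13, 3]
Waiting times:
  Job 1: wait = 0
  Job 2: wait = 4
  Job 3: wait = 17
Sum of waiting times = 21
Average waiting time = 21/3 = 7.0

7.0


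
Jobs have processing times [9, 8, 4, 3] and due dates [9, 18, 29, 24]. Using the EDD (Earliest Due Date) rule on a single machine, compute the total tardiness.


Sort by due date (EDD order): [(9, 9), (8, 18), (3, 24), (4, 29)]
Compute completion times and tardiness:
  Job 1: p=9, d=9, C=9, tardiness=max(0,9-9)=0
  Job 2: p=8, d=18, C=17, tardiness=max(0,17-18)=0
  Job 3: p=3, d=24, C=20, tardiness=max(0,20-24)=0
  Job 4: p=4, d=29, C=24, tardiness=max(0,24-29)=0
Total tardiness = 0

0
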